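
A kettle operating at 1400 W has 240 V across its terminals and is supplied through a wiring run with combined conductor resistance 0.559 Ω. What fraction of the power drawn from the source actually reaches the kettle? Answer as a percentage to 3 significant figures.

98.7 %

I = P / V = 1400 / 240 = 5.833 A through the wiring run.
P_line = I² R_line = (5.833)² × 0.559 = 19.02 W
P_source = P_load + P_line = 1400 + 19.02 = 1419 W
η = P_load / P_source = 1400 / 1419 = 0.9866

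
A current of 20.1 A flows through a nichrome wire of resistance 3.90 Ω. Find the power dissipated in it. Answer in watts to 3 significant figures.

1580 W

Current and resistance are given, so P = I²R is the direct form.
P = (20.10 A)² × 3.90 Ω = 1576 W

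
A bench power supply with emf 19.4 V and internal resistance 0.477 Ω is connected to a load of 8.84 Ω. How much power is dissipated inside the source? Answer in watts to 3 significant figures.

The source's internal resistance is just another series element carrying I; its dissipation is I²r.
I = ε / (r + R) = 19.4 / (0.477 + 8.84) = 2.082 A
P_int = I² r = (2.082)² × 0.477 = 2.068 W

2.07 W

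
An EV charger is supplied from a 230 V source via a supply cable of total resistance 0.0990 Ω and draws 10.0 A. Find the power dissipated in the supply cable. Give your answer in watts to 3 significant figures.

The supply cable is a series resistance carrying the load current; its dissipation is I²R_line.
The supply cable carries the full 10.0 A.
P_line = I² R_line = (10.00)² × 0.0990 = 9.900 W

9.90 W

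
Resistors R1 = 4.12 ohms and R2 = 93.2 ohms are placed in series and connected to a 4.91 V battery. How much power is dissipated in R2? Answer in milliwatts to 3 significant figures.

237 mW

Since the resistors are in series they all carry the loop current I = V/R_total; the power in any one is I²R.
R_total = 4.12 + 93.2 = 97.32 Ω
I = V / R_total = 4.91 / 97.32 = 0.05045 A
P_R2 = I² × R2 = (0.05045)² × 93.2 = 0.2372 W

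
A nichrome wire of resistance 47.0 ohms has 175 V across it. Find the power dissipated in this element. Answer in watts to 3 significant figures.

We know the drop across the element and its resistance — P = V²/R, one step.
P = (175 V)² / 47.0 Ω = 651.6 W

652 W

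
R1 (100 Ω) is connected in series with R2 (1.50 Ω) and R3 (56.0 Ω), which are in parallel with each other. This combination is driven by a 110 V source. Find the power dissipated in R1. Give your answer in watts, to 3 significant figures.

118 W

Reduce the parallel pair to R_p first; the network is then a simple series string.
R_p = (1.50×56.0)/(1.50+56.0) = 1.461 Ω
R_total = 100 + 1.461 = 101.5 Ω
I = V / R_total = 110 / 101.5 = 1.084 A
All the current flows through R1; use P = I²R.
P_R1 = (1.084)² × 100 = 117.5 W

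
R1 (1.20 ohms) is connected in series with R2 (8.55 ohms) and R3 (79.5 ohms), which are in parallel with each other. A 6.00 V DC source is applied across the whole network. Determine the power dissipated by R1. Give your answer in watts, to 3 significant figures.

0.543 W

Reduce the parallel pair to R_p first; the network is then a simple series string.
R_p = (8.55×79.5)/(8.55+79.5) = 7.720 Ω
R_total = 1.20 + 7.720 = 8.920 Ω
I = V / R_total = 6.00 / 8.920 = 0.6727 A
All the current flows through R1; use P = I²R.
P_R1 = (0.6727)² × 1.20 = 0.5430 W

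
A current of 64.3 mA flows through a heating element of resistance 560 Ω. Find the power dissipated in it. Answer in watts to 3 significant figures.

2.32 W

Knowing I and R, the power is just I²R — no need to find V first.
P = (0.06430 A)² × 560 Ω = 2.315 W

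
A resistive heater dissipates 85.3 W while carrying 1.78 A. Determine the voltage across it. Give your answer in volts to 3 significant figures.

Rearranging the power relation for the two known quantities gives V = P / I.
V = 85.3 / 1.780 = 47.92 V

47.9 V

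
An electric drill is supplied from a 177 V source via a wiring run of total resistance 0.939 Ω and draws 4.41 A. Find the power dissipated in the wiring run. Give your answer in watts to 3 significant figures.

18.3 W

The wiring run is a series resistance carrying the load current; its dissipation is I²R_line.
The wiring run carries the full 4.41 A.
P_line = I² R_line = (4.410)² × 0.939 = 18.26 W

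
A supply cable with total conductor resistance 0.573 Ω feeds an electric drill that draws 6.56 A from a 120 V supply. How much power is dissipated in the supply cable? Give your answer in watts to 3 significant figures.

The supply cable and load are in series, so the same current flows in both; the loss is I²R_line.
The supply cable carries the full 6.56 A.
P_line = I² R_line = (6.560)² × 0.573 = 24.66 W

24.7 W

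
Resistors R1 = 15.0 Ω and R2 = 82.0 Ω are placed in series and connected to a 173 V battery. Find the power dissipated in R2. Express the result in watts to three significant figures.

261 W

Every series element carries the same I. Get I from the total resistance, then P = I² × R2.
R_total = 15.0 + 82.0 = 97.00 Ω
I = V / R_total = 173 / 97.00 = 1.784 A
P_R2 = I² × R2 = (1.784)² × 82.0 = 260.8 W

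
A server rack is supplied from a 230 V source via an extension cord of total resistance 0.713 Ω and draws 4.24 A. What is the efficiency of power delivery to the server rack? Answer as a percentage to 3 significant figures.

98.7 %

The extension cord carries the full 4.24 A.
P_line = I² R_line = (4.240)² × 0.713 = 12.82 W
P_source = V I = 230 × 4.240 = 975.2 W; P_load = 962.4 W
η = P_load / P_source = 962.4 / 975.2 = 0.9869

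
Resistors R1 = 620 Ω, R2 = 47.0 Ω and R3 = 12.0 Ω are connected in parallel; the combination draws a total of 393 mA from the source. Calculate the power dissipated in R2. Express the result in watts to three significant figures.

Only the total current is stated, so first find the parallel equivalent to get the voltage across the combination.
1/R_eq = 1/620 + 1/47.0 + 1/12.0 ⇒ R_eq = 9.414 Ω
V = I_total × R_eq = 0.3930 × 9.414 = 3.700 V
P_R2 = V² / R2 = (3.700)² / 47.0 = 0.2912 W

0.291 W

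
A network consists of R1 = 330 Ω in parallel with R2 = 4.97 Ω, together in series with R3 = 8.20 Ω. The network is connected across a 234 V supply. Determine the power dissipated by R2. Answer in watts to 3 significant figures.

First find R_p for the parallel pair, then treat R_p + R3 as a series loop.
R_p = (330×4.97)/(330+4.97) = 4.896 Ω
R_total = R_p + 8.20 = 4.896 + 8.20 = 13.10 Ω
I = V / R_total = 234 / 13.10 = 17.87 A
Voltage across the parallel pair: V_p = I × R_p = 17.87 × 4.896 = 87.48 V
R2 sits across V_p; its power is V_p²/R.
P_R2 = (87.48)² / 4.97 = 1540 W

1540 W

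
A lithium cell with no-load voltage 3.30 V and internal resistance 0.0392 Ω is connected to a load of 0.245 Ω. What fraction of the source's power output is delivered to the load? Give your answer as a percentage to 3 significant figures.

86.2 %

η = P_load/(P_load+P_int) = I²R/(I²R+I²r) = R/(R+r) — the I² cancels for series elements.
η = R / (R + r) = 0.245 / (0.245 + 0.0392) = 0.8621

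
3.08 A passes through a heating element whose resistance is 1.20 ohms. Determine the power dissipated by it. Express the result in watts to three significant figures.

11.4 W

With I and R stated, P = I²R applies in one step.
P = (3.080 A)² × 1.20 Ω = 11.38 W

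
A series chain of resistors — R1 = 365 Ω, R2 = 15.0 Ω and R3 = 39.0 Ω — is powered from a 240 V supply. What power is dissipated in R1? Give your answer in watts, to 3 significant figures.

120 W

Series elements share the same current, so find I first, then use P = I²R.
R_total = 365 + 15.0 + 39.0 = 419.0 Ω
I = V / R_total = 240 / 419.0 = 0.5728 A
P_R1 = I² × R1 = (0.5728)² × 365 = 119.8 W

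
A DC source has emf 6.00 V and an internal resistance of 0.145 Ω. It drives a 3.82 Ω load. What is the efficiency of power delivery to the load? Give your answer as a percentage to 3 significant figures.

The source delivers εI, of which I²R reaches the load and I²r is lost; since I is common, η = R/(R+r).
η = R / (R + r) = 3.82 / (3.82 + 0.145) = 0.9634

96.3 %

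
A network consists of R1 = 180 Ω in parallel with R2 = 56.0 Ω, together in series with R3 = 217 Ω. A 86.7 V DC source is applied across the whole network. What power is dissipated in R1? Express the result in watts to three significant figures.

First find R_p for the parallel pair, then treat R_p + R3 as a series loop.
R_p = (180×56.0)/(180+56.0) = 42.71 Ω
R_total = R_p + 217 = 42.71 + 217 = 259.7 Ω
I = V / R_total = 86.7 / 259.7 = 0.3338 A
Voltage across the parallel pair: V_p = I × R_p = 0.3338 × 42.71 = 14.26 V
R1 has V_p across it, so P = V_p²/R1.
P_R1 = (14.26)² / 180 = 1.129 W

1.13 W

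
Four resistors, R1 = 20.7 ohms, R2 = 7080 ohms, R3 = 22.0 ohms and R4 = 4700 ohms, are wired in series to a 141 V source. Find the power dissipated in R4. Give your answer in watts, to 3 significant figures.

0.669 W

Since the resistors are in series they all carry the loop current I = V/R_total; the power in any one is I²R.
R_total = 20.7 + 7080 + 22.0 + 4700 = 11820 Ω
I = V / R_total = 141 / 11820 = 0.01193 A
P_R4 = I² × R4 = (0.01193)² × 4700 = 0.6685 W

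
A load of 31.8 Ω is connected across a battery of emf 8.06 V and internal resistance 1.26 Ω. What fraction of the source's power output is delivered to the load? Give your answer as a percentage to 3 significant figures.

96.2 %

Efficiency is P_load / P_total. With a series r and R sharing the same I, P = I²R for each, so η = R/(R+r).
η = R / (R + r) = 31.8 / (31.8 + 1.26) = 0.9619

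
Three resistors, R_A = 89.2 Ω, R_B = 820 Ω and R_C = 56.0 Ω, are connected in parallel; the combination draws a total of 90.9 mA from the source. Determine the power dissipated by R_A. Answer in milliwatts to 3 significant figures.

We need the common branch voltage; get it from I_total × R_eq, then P = V²/R for the branch.
1/R_eq = 1/89.2 + 1/820 + 1/56.0 ⇒ R_eq = 33.02 Ω
V = I_total × R_eq = 0.09090 × 33.02 = 3.001 V
P_R_A = V² / R_A = (3.001)² / 89.2 = 0.1010 W

101 mW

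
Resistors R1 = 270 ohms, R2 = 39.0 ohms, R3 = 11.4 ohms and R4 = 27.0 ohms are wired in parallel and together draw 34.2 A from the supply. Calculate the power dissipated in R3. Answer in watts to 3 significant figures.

We need the common branch voltage; get it from I_total × R_eq, then P = V²/R for the branch.
1/R_eq = 1/270 + 1/39.0 + 1/11.4 + 1/27.0 ⇒ R_eq = 6.489 Ω
V = I_total × R_eq = 34.20 × 6.489 = 221.9 V
P_R3 = V² / R3 = (221.9)² / 11.4 = 4321 W

4320 W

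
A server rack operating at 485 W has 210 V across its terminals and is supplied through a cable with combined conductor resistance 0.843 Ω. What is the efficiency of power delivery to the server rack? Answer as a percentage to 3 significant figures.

99.1 %

I = P / V = 485 / 210 = 2.310 A through the cable.
P_line = I² R_line = (2.310)² × 0.843 = 4.496 W
P_source = P_load + P_line = 485.0 + 4.496 = 489.5 W
η = P_load / P_source = 485.0 / 489.5 = 0.9908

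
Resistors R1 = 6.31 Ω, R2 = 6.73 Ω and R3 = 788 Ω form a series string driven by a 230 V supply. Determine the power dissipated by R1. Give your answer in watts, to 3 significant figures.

0.520 W

Every series element carries the same I. Get I from the total resistance, then P = I² × R1.
R_total = 6.31 + 6.73 + 788 = 801.0 Ω
I = V / R_total = 230 / 801.0 = 0.2871 A
P_R1 = I² × R1 = (0.2871)² × 6.31 = 0.5202 W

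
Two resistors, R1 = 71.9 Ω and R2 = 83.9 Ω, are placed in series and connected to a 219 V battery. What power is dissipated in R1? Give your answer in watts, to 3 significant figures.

In a series string the same current flows through every resistor — find that current, then P = I²R for the one we want.
R_total = 71.9 + 83.9 = 155.8 Ω
I = V / R_total = 219 / 155.8 = 1.406 A
P_R1 = I² × R1 = (1.406)² × 71.9 = 142.1 W

142 W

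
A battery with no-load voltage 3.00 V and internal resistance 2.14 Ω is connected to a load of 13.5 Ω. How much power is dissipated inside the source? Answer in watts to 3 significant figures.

0.0787 W

The source's internal resistance is just another series element carrying I; its dissipation is I²r.
I = ε / (r + R) = 3.00 / (2.14 + 13.5) = 0.1918 A
P_int = I² r = (0.1918)² × 2.14 = 0.07874 W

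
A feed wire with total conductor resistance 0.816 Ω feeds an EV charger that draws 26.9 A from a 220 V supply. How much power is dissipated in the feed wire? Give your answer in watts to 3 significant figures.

Line loss is just I²R for the cable — we know both I and R_line directly.
The feed wire carries the full 26.9 A.
P_line = I² R_line = (26.90)² × 0.816 = 590.5 W

590 W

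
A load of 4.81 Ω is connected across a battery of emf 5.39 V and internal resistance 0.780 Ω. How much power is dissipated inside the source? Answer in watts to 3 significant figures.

r is in series with the load, so it carries the full circuit current — the loss in it is I²r.
I = ε / (r + R) = 5.39 / (0.780 + 4.81) = 0.9642 A
P_int = I² r = (0.9642)² × 0.780 = 0.7252 W

0.725 W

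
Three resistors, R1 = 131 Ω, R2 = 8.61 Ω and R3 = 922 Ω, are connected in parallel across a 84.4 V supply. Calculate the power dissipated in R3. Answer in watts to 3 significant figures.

Each parallel branch sees the full supply voltage, so P = V²/R applies directly to the target branch.
P_R3 = V² / R3 = (84.4)² / 922 Ω = 7.726 W

7.73 W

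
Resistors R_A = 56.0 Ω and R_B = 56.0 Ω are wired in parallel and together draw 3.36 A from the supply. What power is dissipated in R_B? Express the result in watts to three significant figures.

158 W

We need the common branch voltage; get it from I_total × R_eq, then P = V²/R for the branch.
1/R_eq = 1/56.0 + 1/56.0 ⇒ R_eq = 28.00 Ω
V = I_total × R_eq = 3.360 × 28.00 = 94.08 V
P_R_B = V² / R_B = (94.08)² / 56.0 = 158.1 W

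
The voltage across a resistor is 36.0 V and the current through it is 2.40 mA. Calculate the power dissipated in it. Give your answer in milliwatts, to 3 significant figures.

V and I are known directly — P = V I, no intermediate step needed.
P = 36.0 V × 0.002400 A = 0.08640 W

86.4 mW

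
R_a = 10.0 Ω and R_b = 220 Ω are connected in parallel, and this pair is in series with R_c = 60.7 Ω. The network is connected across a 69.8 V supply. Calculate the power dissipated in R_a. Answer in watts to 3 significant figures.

Collapse the R_a‖R_b pair into one equivalent R_p; then R_p and R_c form a series string.
R_p = (10.0×220)/(10.0+220) = 9.565 Ω
R_total = R_p + 60.7 = 9.565 + 60.7 = 70.27 Ω
I = V / R_total = 69.8 / 70.27 = 0.9934 A
Voltage across the parallel pair: V_p = I × R_p = 0.9934 × 9.565 = 9.502 V
R_a sits across V_p; its power is V_p²/R.
P_R_a = (9.502)² / 10.0 = 9.029 W

9.03 W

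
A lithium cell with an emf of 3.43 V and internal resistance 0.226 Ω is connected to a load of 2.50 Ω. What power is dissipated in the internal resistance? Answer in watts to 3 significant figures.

r is in series with the load, so it carries the full circuit current — the loss in it is I²r.
I = ε / (r + R) = 3.43 / (0.226 + 2.50) = 1.258 A
P_int = I² r = (1.258)² × 0.226 = 0.3578 W

0.358 W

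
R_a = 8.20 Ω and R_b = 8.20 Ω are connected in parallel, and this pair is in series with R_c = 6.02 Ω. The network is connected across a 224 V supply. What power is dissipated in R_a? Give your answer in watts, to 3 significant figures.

1000 W

Collapse the R_a‖R_b pair into one equivalent R_p; then R_p and R_c form a series string.
R_p = (8.20×8.20)/(8.20+8.20) = 4.100 Ω
R_total = R_p + 6.02 = 4.100 + 6.02 = 10.12 Ω
I = V / R_total = 224 / 10.12 = 22.13 A
Voltage across the parallel pair: V_p = I × R_p = 22.13 × 4.100 = 90.75 V
Use P = V²/R for R_a with V = V_p.
P_R_a = (90.75)² / 8.20 = 1004 W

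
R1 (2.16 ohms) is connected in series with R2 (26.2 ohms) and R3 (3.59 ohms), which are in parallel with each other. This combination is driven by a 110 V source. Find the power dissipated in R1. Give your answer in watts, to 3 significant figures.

924 W

Reduce the parallel pair to R_p first; the network is then a simple series string.
R_p = (26.2×3.59)/(26.2+3.59) = 3.157 Ω
R_total = 2.16 + 3.157 = 5.317 Ω
I = V / R_total = 110 / 5.317 = 20.69 A
R1 is in the main series path, so its power is I²R1.
P_R1 = (20.69)² × 2.16 = 924.4 W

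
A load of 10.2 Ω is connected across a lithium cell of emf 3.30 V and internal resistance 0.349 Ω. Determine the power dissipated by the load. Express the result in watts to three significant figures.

With r and R in series, I = ε/(r+R); the load dissipates I²R.
I = ε / (r + R) = 3.30 / (0.349 + 10.2) = 0.3128 A
P_load = I² R = (0.3128)² × 10.2 = 0.9982 W

0.998 W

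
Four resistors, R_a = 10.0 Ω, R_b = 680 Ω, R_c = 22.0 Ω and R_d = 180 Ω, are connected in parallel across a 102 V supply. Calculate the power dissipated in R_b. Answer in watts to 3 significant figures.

15.3 W

Parallel branches share the same voltage; P = V²/R gives the branch power in one step.
P_R_b = V² / R_b = (102)² / 680 Ω = 15.30 W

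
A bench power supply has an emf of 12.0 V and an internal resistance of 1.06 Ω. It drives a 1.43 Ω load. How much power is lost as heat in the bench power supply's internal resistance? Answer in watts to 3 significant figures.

24.6 W

Internal loss is I²r, with I set by the total series resistance r+R.
I = ε / (r + R) = 12.0 / (1.06 + 1.43) = 4.819 A
P_int = I² r = (4.819)² × 1.06 = 24.62 W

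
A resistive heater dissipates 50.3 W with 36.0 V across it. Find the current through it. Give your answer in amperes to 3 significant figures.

From P = V I = I²R = V²/R, with the two given quantities we get I = P / V.
I = 50.3 / 36.0 = 1.397 A

1.40 A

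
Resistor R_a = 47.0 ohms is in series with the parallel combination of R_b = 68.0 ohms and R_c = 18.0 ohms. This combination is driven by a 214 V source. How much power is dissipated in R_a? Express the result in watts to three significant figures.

574 W

First combine the parallel branches into one equivalent R_p, then R_a + R_p is a series pair.
R_p = (68.0×18.0)/(68.0+18.0) = 14.23 Ω
R_total = 47.0 + 14.23 = 61.23 Ω
I = V / R_total = 214 / 61.23 = 3.495 A
R_a carries the full series current, so P = I²R.
P_R_a = (3.495)² × 47.0 = 574.1 W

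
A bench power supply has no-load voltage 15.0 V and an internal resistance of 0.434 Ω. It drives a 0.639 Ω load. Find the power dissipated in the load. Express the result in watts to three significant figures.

The internal resistance and the load are in series, so the same I flows through both; get I from ε/(r+R), then I²R for the load.
I = ε / (r + R) = 15.0 / (0.434 + 0.639) = 13.98 A
P_load = I² R = (13.98)² × 0.639 = 124.9 W

125 W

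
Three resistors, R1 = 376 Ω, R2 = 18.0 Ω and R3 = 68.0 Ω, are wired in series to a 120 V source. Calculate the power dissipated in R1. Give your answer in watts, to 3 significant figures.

25.4 W

In a series string the same current flows through every resistor — find that current, then P = I²R for the one we want.
R_total = 376 + 18.0 + 68.0 = 462.0 Ω
I = V / R_total = 120 / 462.0 = 0.2597 A
P_R1 = I² × R1 = (0.2597)² × 376 = 25.37 W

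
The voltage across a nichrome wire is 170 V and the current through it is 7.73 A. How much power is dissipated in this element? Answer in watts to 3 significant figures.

Both the voltage across and the current through the element are known, so P = V I applies directly.
P = 170 V × 7.730 A = 1314 W

1310 W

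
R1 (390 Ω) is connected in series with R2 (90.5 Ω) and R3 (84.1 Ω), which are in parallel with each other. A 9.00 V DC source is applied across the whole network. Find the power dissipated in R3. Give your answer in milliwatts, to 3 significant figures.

Reduce the parallel pair to R_p first; the network is then a simple series string.
R_p = (90.5×84.1)/(90.5+84.1) = 43.59 Ω
R_total = 390 + 43.59 = 433.6 Ω
I = V / R_total = 9.00 / 433.6 = 0.02076 A
Voltage across the parallel pair: V_p = I × R_p = 0.02076 × 43.59 = 0.9048 V
R3 is across V_p, so use P = V²/R for that branch.
P_R3 = (0.9048)² / 84.1 = 0.009735 W

9.73 mW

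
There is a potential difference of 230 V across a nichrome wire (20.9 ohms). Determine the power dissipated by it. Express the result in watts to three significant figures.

2530 W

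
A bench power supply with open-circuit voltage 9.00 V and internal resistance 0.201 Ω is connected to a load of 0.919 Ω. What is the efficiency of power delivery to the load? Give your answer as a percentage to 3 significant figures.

Both r and R carry the same current, so the power split is just the resistance split: η = R/(R+r).
η = R / (R + r) = 0.919 / (0.919 + 0.201) = 0.8205

82.1 %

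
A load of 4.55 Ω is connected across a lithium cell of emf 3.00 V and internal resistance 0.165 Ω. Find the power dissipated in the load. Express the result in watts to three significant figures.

1.84 W

Find the circuit current first, then P = I²R for the load (series elements share I).
I = ε / (r + R) = 3.00 / (0.165 + 4.55) = 0.6363 A
P_load = I² R = (0.6363)² × 4.55 = 1.842 W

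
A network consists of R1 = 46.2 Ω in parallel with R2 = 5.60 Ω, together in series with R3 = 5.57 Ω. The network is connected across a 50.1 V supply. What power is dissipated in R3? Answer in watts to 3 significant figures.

125 W

Collapse the R1‖R2 pair into one equivalent R_p; then R_p and R3 form a series string.
R_p = (46.2×5.60)/(46.2+5.60) = 4.995 Ω
R_total = R_p + 5.57 = 4.995 + 5.57 = 10.56 Ω
I = V / R_total = 50.1 / 10.56 = 4.742 A
All the supply current flows through R3; use P = I²R3.
P_R3 = (4.742)² × 5.57 = 125.3 W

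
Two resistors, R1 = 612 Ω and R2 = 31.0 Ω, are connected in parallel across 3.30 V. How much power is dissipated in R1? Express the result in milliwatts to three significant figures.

17.8 mW

The supply voltage appears across each parallel branch — just use P = V²/R1.
P_R1 = V² / R1 = (3.30)² / 612 Ω = 0.01779 W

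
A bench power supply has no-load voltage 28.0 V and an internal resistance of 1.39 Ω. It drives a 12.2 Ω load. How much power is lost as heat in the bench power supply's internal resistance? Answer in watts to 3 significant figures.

5.90 W

The internal resistance carries the same current as the load; P_int = I²r.
I = ε / (r + R) = 28.0 / (1.39 + 12.2) = 2.060 A
P_int = I² r = (2.060)² × 1.39 = 5.901 W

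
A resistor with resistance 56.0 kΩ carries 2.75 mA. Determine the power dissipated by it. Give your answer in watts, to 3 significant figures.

The current through and the resistance of the element are both given; use P = I²R.
P = (0.002750 A)² × 56000 Ω = 0.4235 W

0.423 W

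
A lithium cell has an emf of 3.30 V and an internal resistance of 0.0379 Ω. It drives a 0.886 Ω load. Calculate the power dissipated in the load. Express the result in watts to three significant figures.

11.3 W

Find the circuit current first, then P = I²R for the load (series elements share I).
I = ε / (r + R) = 3.30 / (0.0379 + 0.886) = 3.572 A
P_load = I² R = (3.572)² × 0.886 = 11.30 W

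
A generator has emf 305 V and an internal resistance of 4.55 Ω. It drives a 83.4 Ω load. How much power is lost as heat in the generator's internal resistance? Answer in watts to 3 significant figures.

r is in series with the load, so it carries the full circuit current — the loss in it is I²r.
I = ε / (r + R) = 305 / (4.55 + 83.4) = 3.468 A
P_int = I² r = (3.468)² × 4.55 = 54.72 W

54.7 W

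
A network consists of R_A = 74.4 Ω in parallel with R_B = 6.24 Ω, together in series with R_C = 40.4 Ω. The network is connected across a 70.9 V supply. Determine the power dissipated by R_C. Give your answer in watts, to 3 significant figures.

95.3 W

Reduce the parallel combination to a single R_p; the circuit then becomes R_p in series with the remaining resistor.
R_p = (74.4×6.24)/(74.4+6.24) = 5.757 Ω
R_total = R_p + 40.4 = 5.757 + 40.4 = 46.16 Ω
I = V / R_total = 70.9 / 46.16 = 1.536 A
All the supply current flows through R_C; use P = I²R_C.
P_R_C = (1.536)² × 40.4 = 95.32 W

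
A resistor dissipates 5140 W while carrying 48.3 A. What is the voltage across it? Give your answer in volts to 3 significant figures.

106 V

Rearranging the power relation for the two known quantities gives V = P / I.
V = 5140 / 48.30 = 106.4 V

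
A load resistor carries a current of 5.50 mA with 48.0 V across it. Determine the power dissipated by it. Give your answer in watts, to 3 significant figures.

V and I are known directly — P = V I, no intermediate step needed.
P = 48.0 V × 0.005500 A = 0.2640 W

0.264 W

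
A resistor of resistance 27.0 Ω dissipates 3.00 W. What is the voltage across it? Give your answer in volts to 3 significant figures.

The two known quantities fix the third via V = √(P R).
V = √(3.00 × 27.0) = 9.000 V

9.00 V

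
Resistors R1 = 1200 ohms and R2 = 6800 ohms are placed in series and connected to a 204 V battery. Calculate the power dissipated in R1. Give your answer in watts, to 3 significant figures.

Series elements share the same current, so find I first, then use P = I²R.
R_total = 1200 + 6800 = 8000 Ω
I = V / R_total = 204 / 8000 = 0.02550 A
P_R1 = I² × R1 = (0.02550)² × 1200 = 0.7803 W

0.780 W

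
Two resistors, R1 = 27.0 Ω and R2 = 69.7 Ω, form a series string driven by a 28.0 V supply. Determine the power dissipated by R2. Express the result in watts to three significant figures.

The current is common to all series resistors; compute it, then apply P = I²R for the target.
R_total = 27.0 + 69.7 = 96.70 Ω
I = V / R_total = 28.0 / 96.70 = 0.2896 A
P_R2 = I² × R2 = (0.2896)² × 69.7 = 5.844 W

5.84 W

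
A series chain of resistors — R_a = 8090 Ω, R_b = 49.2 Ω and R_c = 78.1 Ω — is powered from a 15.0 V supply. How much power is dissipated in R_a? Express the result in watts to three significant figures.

0.0270 W

Series elements share the same current, so find I first, then use P = I²R.
R_total = 8090 + 49.2 + 78.1 = 8217 Ω
I = V / R_total = 15.0 / 8217 = 0.001825 A
P_R_a = I² × R_a = (0.001825)² × 8090 = 0.02696 W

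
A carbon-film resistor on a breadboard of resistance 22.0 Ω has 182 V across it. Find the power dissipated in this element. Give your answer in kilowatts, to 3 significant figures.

V and R are stated; P = V²/R avoids computing the current.
P = (182 V)² / 22.0 Ω = 1506 W

1.51 kW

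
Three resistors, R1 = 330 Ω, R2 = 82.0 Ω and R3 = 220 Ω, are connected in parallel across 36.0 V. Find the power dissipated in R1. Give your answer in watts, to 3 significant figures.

3.93 W

R1 sits directly across the source, so P = V²/R with V = 36.0 V.
P_R1 = V² / R1 = (36.0)² / 330 Ω = 3.927 W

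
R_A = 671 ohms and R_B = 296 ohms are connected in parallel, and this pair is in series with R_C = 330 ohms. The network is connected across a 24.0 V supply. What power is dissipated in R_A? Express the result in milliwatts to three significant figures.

126 mW

Combine R_A and R_B into their parallel equivalent first, reducing the network to two series resistors.
R_p = (671×296)/(671+296) = 205.4 Ω
R_total = R_p + 330 = 205.4 + 330 = 535.4 Ω
I = V / R_total = 24.0 / 535.4 = 0.04483 A
Voltage across the parallel pair: V_p = I × R_p = 0.04483 × 205.4 = 9.207 V
Use P = V²/R for R_A with V = V_p.
P_R_A = (9.207)² / 671 = 0.1263 W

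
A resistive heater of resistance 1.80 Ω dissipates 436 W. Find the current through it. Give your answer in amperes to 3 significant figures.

Inverting the appropriate power form: I = √(P / R).
I = √(436 / 1.80) = 15.56 A

15.6 A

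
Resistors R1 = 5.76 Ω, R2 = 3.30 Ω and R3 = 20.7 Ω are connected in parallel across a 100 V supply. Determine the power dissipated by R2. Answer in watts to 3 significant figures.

3030 W

The supply voltage appears across each parallel branch — just use P = V²/R2.
P_R2 = V² / R2 = (100)² / 3.30 Ω = 3030 W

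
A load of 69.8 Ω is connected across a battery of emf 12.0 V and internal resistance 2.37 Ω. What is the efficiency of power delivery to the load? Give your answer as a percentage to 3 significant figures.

η = P_load/(P_load+P_int) = I²R/(I²R+I²r) = R/(R+r) — the I² cancels for series elements.
η = R / (R + r) = 69.8 / (69.8 + 2.37) = 0.9672

96.7 %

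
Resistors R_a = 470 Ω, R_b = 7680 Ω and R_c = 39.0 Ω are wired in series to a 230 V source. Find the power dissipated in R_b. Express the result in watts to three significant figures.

Since the resistors are in series they all carry the loop current I = V/R_total; the power in any one is I²R.
R_total = 470 + 7680 + 39.0 = 8189 Ω
I = V / R_total = 230 / 8189 = 0.02809 A
P_R_b = I² × R_b = (0.02809)² × 7680 = 6.058 W

6.06 W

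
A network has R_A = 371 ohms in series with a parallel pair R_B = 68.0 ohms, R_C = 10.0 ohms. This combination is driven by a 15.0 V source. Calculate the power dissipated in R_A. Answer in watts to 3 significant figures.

Reduce the parallel pair to R_p first; the network is then a simple series string.
R_p = (68.0×10.0)/(68.0+10.0) = 8.718 Ω
R_total = 371 + 8.718 = 379.7 Ω
I = V / R_total = 15.0 / 379.7 = 0.03950 A
All the current flows through R_A; use P = I²R.
P_R_A = (0.03950)² × 371 = 0.5789 W

0.579 W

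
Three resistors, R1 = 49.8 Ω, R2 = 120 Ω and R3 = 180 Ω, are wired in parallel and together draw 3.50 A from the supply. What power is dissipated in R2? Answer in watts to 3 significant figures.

88.5 W

Only the total current is stated, so first find the parallel equivalent to get the voltage across the combination.
1/R_eq = 1/49.8 + 1/120 + 1/180 ⇒ R_eq = 29.44 Ω
V = I_total × R_eq = 3.500 × 29.44 = 103.0 V
P_R2 = V² / R2 = (103.0)² / 120 = 88.47 W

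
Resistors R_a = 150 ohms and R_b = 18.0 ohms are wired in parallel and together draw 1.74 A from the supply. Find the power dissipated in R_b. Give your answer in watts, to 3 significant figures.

Only the total current is stated, so first find the parallel equivalent to get the voltage across the combination.
1/R_eq = 1/150 + 1/18.0 ⇒ R_eq = 16.07 Ω
V = I_total × R_eq = 1.740 × 16.07 = 27.96 V
P_R_b = V² / R_b = (27.96)² / 18.0 = 43.44 W

43.4 W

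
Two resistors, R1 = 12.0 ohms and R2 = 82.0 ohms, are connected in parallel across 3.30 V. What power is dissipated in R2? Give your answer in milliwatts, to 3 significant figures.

R2 sits directly across the source, so P = V²/R with V = 3.30 V.
P_R2 = V² / R2 = (3.30)² / 82.0 Ω = 0.1328 W

133 mW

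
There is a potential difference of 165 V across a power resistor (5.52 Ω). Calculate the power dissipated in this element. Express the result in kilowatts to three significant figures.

With V across and R both known, P = V²/R gives the dissipation directly.
P = (165 V)² / 5.52 Ω = 4932 W

4.93 kW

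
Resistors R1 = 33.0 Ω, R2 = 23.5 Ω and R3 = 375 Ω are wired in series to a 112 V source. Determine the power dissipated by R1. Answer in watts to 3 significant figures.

2.22 W

Since the resistors are in series they all carry the loop current I = V/R_total; the power in any one is I²R.
R_total = 33.0 + 23.5 + 375 = 431.5 Ω
I = V / R_total = 112 / 431.5 = 0.2596 A
P_R1 = I² × R1 = (0.2596)² × 33.0 = 2.223 W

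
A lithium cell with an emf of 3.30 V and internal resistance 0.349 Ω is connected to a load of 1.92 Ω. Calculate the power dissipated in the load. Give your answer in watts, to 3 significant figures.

Load and internal resistance form a series loop — compute the loop current, then the load power via I²R.
I = ε / (r + R) = 3.30 / (0.349 + 1.92) = 1.454 A
P_load = I² R = (1.454)² × 1.92 = 4.061 W

4.06 W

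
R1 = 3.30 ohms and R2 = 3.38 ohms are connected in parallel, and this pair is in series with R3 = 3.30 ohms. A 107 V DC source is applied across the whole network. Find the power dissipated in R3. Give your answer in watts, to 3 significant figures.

1530 W

Reduce the parallel combination to a single R_p; the circuit then becomes R_p in series with the remaining resistor.
R_p = (3.30×3.38)/(3.30+3.38) = 1.670 Ω
R_total = R_p + 3.30 = 1.670 + 3.30 = 4.970 Ω
I = V / R_total = 107 / 4.970 = 21.53 A
R3 carries the full series current, so P = I²R.
P_R3 = (21.53)² × 3.30 = 1530 W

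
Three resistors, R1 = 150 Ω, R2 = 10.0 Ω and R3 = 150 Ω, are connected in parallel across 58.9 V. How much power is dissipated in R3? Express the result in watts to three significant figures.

23.1 W

Each parallel branch sees the full supply voltage, so P = V²/R applies directly to the target branch.
P_R3 = V² / R3 = (58.9)² / 150 Ω = 23.13 W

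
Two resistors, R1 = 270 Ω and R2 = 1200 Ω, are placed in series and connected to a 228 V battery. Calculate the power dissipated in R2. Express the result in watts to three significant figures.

28.9 W

In a series string the same current flows through every resistor — find that current, then P = I²R for the one we want.
R_total = 270 + 1200 = 1470 Ω
I = V / R_total = 228 / 1470 = 0.1551 A
P_R2 = I² × R2 = (0.1551)² × 1200 = 28.87 W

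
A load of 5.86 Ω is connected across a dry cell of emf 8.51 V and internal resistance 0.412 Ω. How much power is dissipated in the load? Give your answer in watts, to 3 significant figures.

10.8 W

Find the circuit current first, then P = I²R for the load (series elements share I).
I = ε / (r + R) = 8.51 / (0.412 + 5.86) = 1.357 A
P_load = I² R = (1.357)² × 5.86 = 10.79 W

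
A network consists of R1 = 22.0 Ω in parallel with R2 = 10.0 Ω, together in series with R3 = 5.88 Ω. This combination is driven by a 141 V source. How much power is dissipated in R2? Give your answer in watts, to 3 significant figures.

578 W

Combine R1 and R2 into their parallel equivalent first, reducing the network to two series resistors.
R_p = (22.0×10.0)/(22.0+10.0) = 6.875 Ω
R_total = R_p + 5.88 = 6.875 + 5.88 = 12.75 Ω
I = V / R_total = 141 / 12.75 = 11.05 A
Voltage across the parallel pair: V_p = I × R_p = 11.05 × 6.875 = 76.00 V
R2 has V_p across it, so P = V_p²/R2.
P_R2 = (76.00)² / 10.0 = 577.6 W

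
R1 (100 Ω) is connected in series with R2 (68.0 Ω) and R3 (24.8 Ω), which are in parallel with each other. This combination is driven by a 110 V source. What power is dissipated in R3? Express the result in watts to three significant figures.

11.5 W

First combine the parallel branches into one equivalent R_p, then R1 + R_p is a series pair.
R_p = (68.0×24.8)/(68.0+24.8) = 18.17 Ω
R_total = 100 + 18.17 = 118.2 Ω
I = V / R_total = 110 / 118.2 = 0.9308 A
Voltage across the parallel pair: V_p = I × R_p = 0.9308 × 18.17 = 16.92 V
With V_p across R3, its power is V_p²/R3.
P_R3 = (16.92)² / 24.8 = 11.54 W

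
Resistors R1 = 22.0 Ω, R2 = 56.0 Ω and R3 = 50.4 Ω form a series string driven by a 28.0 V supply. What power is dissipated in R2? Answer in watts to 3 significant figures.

Series elements share the same current, so find I first, then use P = I²R.
R_total = 22.0 + 56.0 + 50.4 = 128.4 Ω
I = V / R_total = 28.0 / 128.4 = 0.2181 A
P_R2 = I² × R2 = (0.2181)² × 56.0 = 2.663 W

2.66 W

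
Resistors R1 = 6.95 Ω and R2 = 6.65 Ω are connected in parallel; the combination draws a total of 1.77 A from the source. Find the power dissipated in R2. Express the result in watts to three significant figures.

5.44 W

Parallel branches share V, not I — compute V via R_eq, then use V²/R for the target branch.
1/R_eq = 1/6.95 + 1/6.65 ⇒ R_eq = 3.398 Ω
V = I_total × R_eq = 1.770 × 3.398 = 6.015 V
P_R2 = V² / R2 = (6.015)² / 6.65 = 5.441 W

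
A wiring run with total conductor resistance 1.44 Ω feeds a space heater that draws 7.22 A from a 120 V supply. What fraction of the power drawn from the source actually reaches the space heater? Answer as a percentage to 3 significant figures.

The wiring run carries the full 7.22 A.
P_line = I² R_line = (7.220)² × 1.44 = 75.06 W
P_source = V I = 120 × 7.220 = 866.4 W; P_load = 791.3 W
η = P_load / P_source = 791.3 / 866.4 = 0.9134

91.3 %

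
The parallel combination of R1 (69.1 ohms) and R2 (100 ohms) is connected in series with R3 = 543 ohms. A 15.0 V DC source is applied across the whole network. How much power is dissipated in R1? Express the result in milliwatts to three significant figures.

Combine R1 and R2 into their parallel equivalent first, reducing the network to two series resistors.
R_p = (69.1×100)/(69.1+100) = 40.86 Ω
R_total = R_p + 543 = 40.86 + 543 = 583.9 Ω
I = V / R_total = 15.0 / 583.9 = 0.02569 A
Voltage across the parallel pair: V_p = I × R_p = 0.02569 × 40.86 = 1.050 V
Use P = V²/R for R1 with V = V_p.
P_R1 = (1.050)² / 69.1 = 0.01595 W

15.9 mW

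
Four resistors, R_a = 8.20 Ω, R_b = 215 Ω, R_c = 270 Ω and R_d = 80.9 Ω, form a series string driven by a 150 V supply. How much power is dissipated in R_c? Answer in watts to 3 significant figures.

Series elements share the same current, so find I first, then use P = I²R.
R_total = 8.20 + 215 + 270 + 80.9 = 574.1 Ω
I = V / R_total = 150 / 574.1 = 0.2613 A
P_R_c = I² × R_c = (0.2613)² × 270 = 18.43 W

18.4 W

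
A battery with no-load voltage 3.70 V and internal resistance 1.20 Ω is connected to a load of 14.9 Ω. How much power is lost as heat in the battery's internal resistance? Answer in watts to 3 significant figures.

0.0634 W

Internal loss is I²r, with I set by the total series resistance r+R.
I = ε / (r + R) = 3.70 / (1.20 + 14.9) = 0.2298 A
P_int = I² r = (0.2298)² × 1.20 = 0.06338 W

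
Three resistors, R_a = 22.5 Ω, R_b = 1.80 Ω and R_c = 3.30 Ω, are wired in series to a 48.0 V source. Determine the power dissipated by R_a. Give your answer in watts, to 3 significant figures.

68.1 W

The current is common to all series resistors; compute it, then apply P = I²R for the target.
R_total = 22.5 + 1.80 + 3.30 = 27.60 Ω
I = V / R_total = 48.0 / 27.60 = 1.739 A
P_R_a = I² × R_a = (1.739)² × 22.5 = 68.05 W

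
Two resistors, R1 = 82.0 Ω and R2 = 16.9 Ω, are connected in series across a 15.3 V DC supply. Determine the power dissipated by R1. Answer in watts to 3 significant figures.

Every series element carries the same I. Get I from the total resistance, then P = I² × R1.
R_total = 82.0 + 16.9 = 98.90 Ω
I = V / R_total = 15.3 / 98.90 = 0.1547 A
P_R1 = I² × R1 = (0.1547)² × 82.0 = 1.962 W

1.96 W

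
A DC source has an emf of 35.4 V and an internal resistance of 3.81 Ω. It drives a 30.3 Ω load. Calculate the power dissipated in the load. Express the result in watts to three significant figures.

32.6 W

Load and internal resistance form a series loop — compute the loop current, then the load power via I²R.
I = ε / (r + R) = 35.4 / (3.81 + 30.3) = 1.038 A
P_load = I² R = (1.038)² × 30.3 = 32.64 W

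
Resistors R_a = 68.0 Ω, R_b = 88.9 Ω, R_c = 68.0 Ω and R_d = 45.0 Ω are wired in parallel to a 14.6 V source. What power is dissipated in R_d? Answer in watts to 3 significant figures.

4.74 W

Parallel branches share the same voltage; P = V²/R gives the branch power in one step.
P_R_d = V² / R_d = (14.6)² / 45.0 Ω = 4.737 W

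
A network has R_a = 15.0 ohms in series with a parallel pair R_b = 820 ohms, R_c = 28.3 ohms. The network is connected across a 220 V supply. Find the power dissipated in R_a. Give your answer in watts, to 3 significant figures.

Replace R_b and R_c with their parallel equivalent so the circuit becomes R_a in series with R_p.
R_p = (820×28.3)/(820+28.3) = 27.36 Ω
R_total = 15.0 + 27.36 = 42.36 Ω
I = V / R_total = 220 / 42.36 = 5.194 A
R_a is in the main series path, so its power is I²R_a.
P_R_a = (5.194)² × 15.0 = 404.7 W

405 W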